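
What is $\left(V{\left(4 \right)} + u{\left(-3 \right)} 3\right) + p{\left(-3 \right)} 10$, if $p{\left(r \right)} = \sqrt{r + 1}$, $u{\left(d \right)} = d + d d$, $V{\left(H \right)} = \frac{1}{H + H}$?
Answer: $\frac{145}{8} + 10 i \sqrt{2} \approx 18.125 + 14.142 i$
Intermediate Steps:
$V{\left(H \right)} = \frac{1}{2 H}$
$u{\left(d \right)} = d + d^{2}$
$p{\left(r \right)} = \sqrt{1 + r}$
$\left(V{\left(4 \right)} + u{\left(-3 \right)} 3\right) + p{\left(-3 \right)} 10 = \left(\frac{1}{2 \cdot 4} + - 3 \left(1 - 3\right) 3\right) + \sqrt{1 - 3} \cdot 10 = \left(\frac{1}{2} \cdot \frac{1}{4} + \left(-3\right) \left(-2\right) 3\right) + \sqrt{-2} \cdot 10 = \left(\frac{1}{8} + 6 \cdot 3\right) + i \sqrt{2} \cdot 10 = \left(\frac{1}{8} + 18\right) + 10 i \sqrt{2} = \frac{145}{8} + 10 i \sqrt{2}$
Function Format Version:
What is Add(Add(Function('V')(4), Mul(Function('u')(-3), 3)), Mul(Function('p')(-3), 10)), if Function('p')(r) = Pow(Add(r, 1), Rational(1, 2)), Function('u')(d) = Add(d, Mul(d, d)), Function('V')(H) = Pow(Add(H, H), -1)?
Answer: Add(Rational(145, 8), Mul(10, I, Pow(2, Rational(1, 2)))) ≈ Add(18.125, Mul(14.142, I))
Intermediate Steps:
Function('V')(H) = Mul(Rational(1, 2), Pow(H, -1)) (Function('V')(H) = Pow(Mul(2, H), -1) = Mul(Rational(1, 2), Pow(H, -1)))
Function('u')(d) = Add(d, Pow(d, 2))
Function('p')(r) = Pow(Add(1, r), Rational(1, 2))
Add(Add(Function('V')(4), Mul(Function('u')(-3), 3)), Mul(Function('p')(-3), 10)) = Add(Add(Mul(Rational(1, 2), Pow(4, -1)), Mul(Mul(-3, Add(1, -3)), 3)), Mul(Pow(Add(1, -3), Rational(1, 2)), 10)) = Add(Add(Mul(Rational(1, 2), Rational(1, 4)), Mul(Mul(-3, -2), 3)), Mul(Pow(-2, Rational(1, 2)), 10)) = Add(Add(Rational(1, 8), Mul(6, 3)), Mul(Mul(I, Pow(2, Rational(1, 2))), 10)) = Add(Add(Rational(1, 8), 18), Mul(10, I, Pow(2, Rational(1, 2)))) = Add(Rational(145, 8), Mul(10, I, Pow(2, Rational(1, 2))))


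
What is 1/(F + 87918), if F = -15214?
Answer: 1/72704 ≈ 1.3754e-5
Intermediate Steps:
1/(F + 87918) = 1/(-15214 + 87918) = 1/72704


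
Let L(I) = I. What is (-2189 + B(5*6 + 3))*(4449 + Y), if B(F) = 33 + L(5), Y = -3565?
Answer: -1901484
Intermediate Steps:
B(F) = 38 (B(F) = 33 + 5 = 38)
(-2189 + B(5*6 + 3))*(4449 + Y) = (-2189 + 38)*(4449 - 3565) = -2151*884 = -1901484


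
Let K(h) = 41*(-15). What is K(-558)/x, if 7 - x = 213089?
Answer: 615/213082 ≈ 0.0028862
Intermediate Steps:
x = -213082 (x = 7 - 1*213089 = 7 - 213089 = -213082)
K(h) = -615
K(-558)/x = -615/(-213082) = -615*(-1/213082) = 615/213082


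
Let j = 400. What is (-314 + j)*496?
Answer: 42656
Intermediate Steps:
(-314 + j)*496 = (-314 + 400)*496 = 86*496 = 42656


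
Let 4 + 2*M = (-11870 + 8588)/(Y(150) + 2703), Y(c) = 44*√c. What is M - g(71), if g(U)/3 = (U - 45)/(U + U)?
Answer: -528263554/166040813 + 120340*√6/2338603 ≈ -3.0555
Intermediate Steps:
g(U) = 3*(-45 + U)/(2*U) (g(U) = 3*((U - 45)/(U + U)) = 3*((-45 + U)/((2*U))) = 3*((-45 + U)*(1/(2*U))) = 3*((-45 + U)/(2*U)) = 3*(-45 + U)/(2*U))
M = -2 - 1641/(2703 + 220*√6) (M = -2 + ((-11870 + 8588)/(44*√150 + 2703))/2 = -2 + (-3282/(44*(5*√6) + 2703))/2 = -2 + (-3282/(220*√6 + 2703))/2 = -2 + (-3282/(2703 + 220*√6))/2 = -2 - 1641/(2703 + 220*√6) ≈ -2.5062)
M - g(71) = (-6155747/2338603 + 120340*√6/2338603) - 3*(-45 + 71)/(2*71) = (-6155747/2338603 + 120340*√6/2338603) - 3*26/(2*71) = (-6155747/2338603 + 120340*√6/2338603) - 1*39/71 = (-6155747/2338603 + 120340*√6/2338603) - 39/71 = -528263554/166040813 + 120340*√6/2338603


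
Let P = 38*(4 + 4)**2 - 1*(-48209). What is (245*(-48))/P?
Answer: -11760/50641 ≈ -0.23222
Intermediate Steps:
P = 50641 (P = 38*8**2 + 48209 = 38*64 + 48209 = 2432 + 48209 = 50641)
(245*(-48))/P = (245*(-48))/50641 = -11760*1/50641 = -11760/50641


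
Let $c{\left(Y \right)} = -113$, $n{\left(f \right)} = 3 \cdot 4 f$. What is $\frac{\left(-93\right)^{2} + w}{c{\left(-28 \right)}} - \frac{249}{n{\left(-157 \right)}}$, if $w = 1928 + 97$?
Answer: $- \frac{6693893}{70964} \approx -94.328$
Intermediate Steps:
$n{\left(f \right)} = 12 f$
$w = 2025$
$\frac{\left(-93\right)^{2} + w}{c{\left(-28 \right)}} - \frac{249}{n{\left(-157 \right)}} = \frac{\left(-93\right)^{2} + 2025}{-113} - \frac{249}{12 \left(-157\right)} = \left(8649 + 2025\right) \left(- \frac{1}{113}\right) - \frac{249}{-1884} = 10674 \left(- \frac{1}{113}\right) - - \frac{83}{628} = - \frac{10674}{113} + \frac{83}{628} = - \frac{6693893}{70964}$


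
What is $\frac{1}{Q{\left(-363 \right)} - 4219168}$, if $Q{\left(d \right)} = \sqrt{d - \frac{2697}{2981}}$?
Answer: $- \frac{393041869}{1658309676378892} - \frac{5 i \sqrt{2021118}}{6633238705515568} \approx -2.3701 \cdot 10^{-7} - 1.0716 \cdot 10^{-12} i$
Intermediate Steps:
$Q{\left(d \right)} = \sqrt{- \frac{2697}{2981} + d}$ ($Q{\left(d \right)} = \sqrt{d - \frac{2697}{2981}} = \sqrt{- \frac{2697}{2981} + d}$)
$\frac{1}{Q{\left(-363 \right)} - 4219168} = \frac{1}{\frac{\sqrt{-8039757 + 8886361 \left(-363\right)}}{2981} - 4219168} = \frac{1}{\frac{\sqrt{-8039757 - 3225749043}}{2981} - 4219168} = \frac{1}{\frac{\sqrt{-3233788800}}{2981} - 4219168} = \frac{1}{\frac{40 i \sqrt{2021118}}{2981} - 4219168} = \frac{1}{-4219168 + \frac{40 i \sqrt{2021118}}{2981}}$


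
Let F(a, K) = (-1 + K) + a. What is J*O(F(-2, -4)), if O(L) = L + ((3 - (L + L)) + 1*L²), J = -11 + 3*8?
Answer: 767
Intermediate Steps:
F(a, K) = -1 + K + a
J = 13 (J = -11 + 24 = 13)
O(L) = 3 + L² - L (O(L) = L + ((3 - 2*L) + L²) = L + (3 + L² - 2*L) = 3 + L² - L)
J*O(F(-2, -4)) = 13*(3 + (-1 - 4 - 2)² - (-1 - 4 - 2)) = 13*(3 + (-7)² - 1*(-7)) = 13*(3 + 49 + 7) = 13*59 = 767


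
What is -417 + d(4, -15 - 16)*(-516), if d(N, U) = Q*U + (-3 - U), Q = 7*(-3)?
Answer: -350781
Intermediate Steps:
Q = -21
d(N, U) = -3 - 22*U (d(N, U) = -21*U + (-3 - U) = -3 - 22*U)
-417 + d(4, -15 - 16)*(-516) = -417 + (-3 - 22*(-15 - 16))*(-516) = -417 + (-3 - 22*(-31))*(-516) = -417 + (-3 + 682)*(-516) = -417 + 679*(-516) = -417 - 350364 = -350781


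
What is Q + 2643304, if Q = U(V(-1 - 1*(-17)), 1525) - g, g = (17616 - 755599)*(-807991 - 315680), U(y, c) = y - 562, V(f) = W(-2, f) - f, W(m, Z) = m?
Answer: -829247452869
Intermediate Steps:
V(f) = -2 - f
U(y, c) = -562 + y
g = 829250095593 (g = -737983*(-1123671) = 829250095593)
Q = -829250096173 (Q = (-562 + (-2 - (-1 - 1*(-17)))) - 1*829250095593 = (-562 + (-2 - (-1 + 17))) - 829250095593 = (-562 + (-2 - 1*16)) - 829250095593 = (-562 + (-2 - 16)) - 829250095593 = (-562 - 18) - 829250095593 = -580 - 829250095593 = -829250096173)
Q + 2643304 = -829250096173 + 2643304 = -829247452869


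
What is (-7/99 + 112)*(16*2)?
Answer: 354592/99 ≈ 3581.7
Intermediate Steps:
(-7/99 + 112)*(16*2) = (-7*1/99 + 112)*32 = (-7/99 + 112)*32 = (11081/99)*32 = 354592/99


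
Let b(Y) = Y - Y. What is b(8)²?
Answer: 0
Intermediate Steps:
b(Y) = 0
b(8)² = 0² = 0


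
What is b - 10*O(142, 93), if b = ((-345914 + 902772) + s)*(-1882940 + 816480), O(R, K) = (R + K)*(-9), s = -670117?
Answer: 120786214290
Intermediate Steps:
O(R, K) = -9*K - 9*R (O(R, K) = (K + R)*(-9) = -9*K - 9*R)
b = 120786193140 (b = ((-345914 + 902772) - 670117)*(-1882940 + 816480) = (556858 - 670117)*(-1066460) = -113259*(-1066460) = 120786193140)
b - 10*O(142, 93) = 120786193140 - 10*(-9*93 - 9*142) = 120786193140 - 10*(-837 - 1278) = 120786193140 - 10*(-2115) = 120786193140 - 1*(-21150) = 120786193140 + 21150 = 120786214290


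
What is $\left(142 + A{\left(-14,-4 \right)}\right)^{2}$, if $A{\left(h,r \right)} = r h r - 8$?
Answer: $8100$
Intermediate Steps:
$A{\left(h,r \right)} = -8 + h r^{2}$ ($A{\left(h,r \right)} = h r r - 8 = h r^{2} - 8 = -8 + h r^{2}$)
$\left(142 + A{\left(-14,-4 \right)}\right)^{2} = \left(142 - \left(8 + 14 \left(-4\right)^{2}\right)\right)^{2} = \left(142 - 232\right)^{2} = \left(-90\right)^{2} = 8100$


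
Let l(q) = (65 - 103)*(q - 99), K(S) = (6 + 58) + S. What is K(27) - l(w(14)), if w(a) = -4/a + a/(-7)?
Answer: -26305/7 ≈ -3757.9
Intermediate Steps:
K(S) = 64 + S
w(a) = -4/a - a/7 (w(a) = -4/a + a*(-1/7) = -4/a - a/7)
l(q) = 3762 - 38*q (l(q) = -38*(-99 + q) = 3762 - 38*q)
K(27) - l(w(14)) = (64 + 27) - (3762 - 38*(-4/14 - 1/7*14)) = 91 - (3762 - 38*(-4*1/14 - 2)) = 91 - (3762 - 38*(-2/7 - 2)) = 91 - (3762 - 38*(-16/7)) = 91 - (3762 + 608/7) = 91 - 1*26942/7 = 91 - 26942/7 = -26305/7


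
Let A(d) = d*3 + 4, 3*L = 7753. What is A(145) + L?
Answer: 9070/3 ≈ 3023.3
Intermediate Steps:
L = 7753/3 (L = (⅓)*7753 = 7753/3 ≈ 2584.3)
A(d) = 4 + 3*d (A(d) = 3*d + 4 = 4 + 3*d)
A(145) + L = (4 + 3*145) + 7753/3 = (4 + 435) + 7753/3 = 439 + 7753/3 = 9070/3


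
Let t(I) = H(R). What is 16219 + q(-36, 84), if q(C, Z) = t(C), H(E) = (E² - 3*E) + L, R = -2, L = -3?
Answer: 16226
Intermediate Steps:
H(E) = -3 + E² - 3*E (H(E) = (E² - 3*E) - 3 = -3 + E² - 3*E)
t(I) = 7 (t(I) = -3 + (-2)² - 3*(-2) = -3 + 4 + 6 = 7)
q(C, Z) = 7
16219 + q(-36, 84) = 16219 + 7 = 16226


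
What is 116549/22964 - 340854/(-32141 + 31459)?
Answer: 3953428837/7830724 ≈ 504.86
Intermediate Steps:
116549/22964 - 340854/(-32141 + 31459) = 116549*(1/22964) - 340854/(-682) = 116549/22964 - 340854*(-1/682) = 116549/22964 + 170427/341 = 3953428837/7830724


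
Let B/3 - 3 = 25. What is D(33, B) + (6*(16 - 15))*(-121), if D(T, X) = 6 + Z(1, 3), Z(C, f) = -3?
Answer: -723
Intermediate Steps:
B = 84 (B = 9 + 3*25 = 9 + 75 = 84)
D(T, X) = 3 (D(T, X) = 6 - 3 = 3)
D(33, B) + (6*(16 - 15))*(-121) = 3 + (6*(16 - 15))*(-121) = 3 + (6*1)*(-121) = 3 + 6*(-121) = 3 - 726 = -723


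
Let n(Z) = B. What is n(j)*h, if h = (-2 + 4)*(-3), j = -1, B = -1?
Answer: 6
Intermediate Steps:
n(Z) = -1
h = -6 (h = 2*(-3) = -6)
n(j)*h = -1*(-6) = 6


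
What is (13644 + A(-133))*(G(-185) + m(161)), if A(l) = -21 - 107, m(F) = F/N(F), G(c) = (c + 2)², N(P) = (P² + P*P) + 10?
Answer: 5867538175031/12963 ≈ 4.5264e+8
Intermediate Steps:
N(P) = 10 + 2*P² (N(P) = (P² + P²) + 10 = 2*P² + 10 = 10 + 2*P²)
G(c) = (2 + c)²
m(F) = F/(10 + 2*F²)
A(l) = -128
(13644 + A(-133))*(G(-185) + m(161)) = (13644 - 128)*((2 - 185)² + (½)*161/(5 + 161²)) = 13516*((-183)² + (½)*161/(5 + 25921)) = 13516*(33489 + (½)*161/25926) = 13516*(33489 + (½)*161*(1/25926)) = 13516*(33489 + 161/51852) = 13516*(1736471789/51852) = 5867538175031/12963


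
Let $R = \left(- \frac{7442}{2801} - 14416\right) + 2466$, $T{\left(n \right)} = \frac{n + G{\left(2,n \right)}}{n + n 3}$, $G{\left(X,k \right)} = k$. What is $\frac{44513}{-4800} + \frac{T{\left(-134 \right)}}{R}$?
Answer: $- \frac{23285545289}{2510954400} \approx -9.2736$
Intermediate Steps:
$T{\left(n \right)} = \frac{1}{2}$ ($T{\left(n \right)} = \frac{n + n}{n + n 3} = \frac{2 n}{n + 3 n} = \frac{2 n}{4 n} = 2 n \frac{1}{4 n} = \frac{1}{2}$)
$R = - \frac{33479392}{2801}$ ($R = \left(\left(-7442\right) \frac{1}{2801} - 14416\right) + 2466 = \left(- \frac{7442}{2801} - 14416\right) + 2466 = - \frac{40386658}{2801} + 2466 = - \frac{33479392}{2801} \approx -11953.0$)
$\frac{44513}{-4800} + \frac{T{\left(-134 \right)}}{R} = \frac{44513}{-4800} + \frac{1}{2 \left(- \frac{33479392}{2801}\right)} = 44513 \left(- \frac{1}{4800}\right) + \frac{1}{2} \left(- \frac{2801}{33479392}\right) = - \frac{44513}{4800} - \frac{2801}{66958784} = - \frac{23285545289}{2510954400}$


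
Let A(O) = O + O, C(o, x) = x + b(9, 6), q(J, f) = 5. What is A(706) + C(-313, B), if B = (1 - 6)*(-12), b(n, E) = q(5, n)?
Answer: 1477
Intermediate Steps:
b(n, E) = 5
B = 60 (B = -5*(-12) = 60)
C(o, x) = 5 + x (C(o, x) = x + 5 = 5 + x)
A(O) = 2*O
A(706) + C(-313, B) = 2*706 + (5 + 60) = 1412 + 65 = 1477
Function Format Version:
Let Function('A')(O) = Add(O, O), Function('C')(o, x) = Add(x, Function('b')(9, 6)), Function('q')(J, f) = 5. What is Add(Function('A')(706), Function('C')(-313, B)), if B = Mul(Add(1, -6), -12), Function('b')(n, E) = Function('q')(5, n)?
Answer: 1477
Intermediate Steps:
Function('b')(n, E) = 5
B = 60 (B = Mul(-5, -12) = 60)
Function('C')(o, x) = Add(5, x) (Function('C')(o, x) = Add(x, 5) = Add(5, x))
Function('A')(O) = Mul(2, O)
Add(Function('A')(706), Function('C')(-313, B)) = Add(Mul(2, 706), Add(5, 60)) = Add(1412, 65) = 1477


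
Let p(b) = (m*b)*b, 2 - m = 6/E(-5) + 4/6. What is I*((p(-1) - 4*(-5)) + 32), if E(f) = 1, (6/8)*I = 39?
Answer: 7384/3 ≈ 2461.3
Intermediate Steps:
I = 52 (I = (4/3)*39 = 52)
m = -14/3 (m = 2 - (6/1 + 4/6) = 2 - (6*1 + 4*(1/6)) = 2 - (6 + 2/3) = 2 - 1*20/3 = 2 - 20/3 = -14/3 ≈ -4.6667)
p(b) = -14*b**2/3 (p(b) = (-14*b/3)*b = -14*b**2/3)
I*((p(-1) - 4*(-5)) + 32) = 52*((-14/3*(-1)**2 - 4*(-5)) + 32) = 52*((-14/3*1 + 20) + 32) = 52*((-14/3 + 20) + 32) = 52*(46/3 + 32) = 52*(142/3) = 7384/3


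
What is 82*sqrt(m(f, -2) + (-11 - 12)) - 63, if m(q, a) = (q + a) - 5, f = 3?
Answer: -63 + 246*I*sqrt(3) ≈ -63.0 + 426.08*I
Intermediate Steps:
m(q, a) = -5 + a + q (m(q, a) = (a + q) - 5 = -5 + a + q)
82*sqrt(m(f, -2) + (-11 - 12)) - 63 = 82*sqrt((-5 - 2 + 3) + (-11 - 12)) - 63 = 82*sqrt(-4 - 23) - 63 = 82*sqrt(-27) - 63 = 82*(3*I*sqrt(3)) - 63 = 246*I*sqrt(3) - 63 = -63 + 246*I*sqrt(3)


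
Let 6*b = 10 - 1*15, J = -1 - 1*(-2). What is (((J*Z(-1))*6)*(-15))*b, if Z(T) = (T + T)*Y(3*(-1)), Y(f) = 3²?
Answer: -1350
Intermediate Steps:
J = 1 (J = -1 + 2 = 1)
Y(f) = 9
Z(T) = 18*T (Z(T) = (T + T)*9 = (2*T)*9 = 18*T)
b = -⅚ (b = (10 - 1*15)/6 = (10 - 15)/6 = (⅙)*(-5) = -⅚ ≈ -0.83333)
(((J*Z(-1))*6)*(-15))*b = (((1*(18*(-1)))*6)*(-15))*(-⅚) = (((1*(-18))*6)*(-15))*(-⅚) = (-18*6*(-15))*(-⅚) = -108*(-15)*(-⅚) = 1620*(-⅚) = -1350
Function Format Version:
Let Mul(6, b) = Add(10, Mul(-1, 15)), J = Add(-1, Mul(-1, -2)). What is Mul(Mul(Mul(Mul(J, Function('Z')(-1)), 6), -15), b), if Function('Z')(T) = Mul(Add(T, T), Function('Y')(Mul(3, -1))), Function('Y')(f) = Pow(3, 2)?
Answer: -1350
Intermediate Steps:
J = 1 (J = Add(-1, 2) = 1)
Function('Y')(f) = 9
Function('Z')(T) = Mul(18, T) (Function('Z')(T) = Mul(Add(T, T), 9) = Mul(Mul(2, T), 9) = Mul(18, T))
b = Rational(-5, 6) (b = Mul(Rational(1, 6), Add(10, Mul(-1, 15))) = Mul(Rational(1, 6), Add(10, -15)) = Mul(Rational(1, 6), -5) = Rational(-5, 6) ≈ -0.83333)
Mul(Mul(Mul(Mul(J, Function('Z')(-1)), 6), -15), b) = Mul(Mul(Mul(Mul(1, Mul(18, -1)), 6), -15), Rational(-5, 6)) = Mul(Mul(Mul(Mul(1, -18), 6), -15), Rational(-5, 6)) = Mul(Mul(Mul(-18, 6), -15), Rational(-5, 6)) = Mul(Mul(-108, -15), Rational(-5, 6)) = Mul(1620, Rational(-5, 6)) = -1350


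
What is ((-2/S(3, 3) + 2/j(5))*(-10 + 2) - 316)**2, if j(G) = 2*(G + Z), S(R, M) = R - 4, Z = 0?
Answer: 2782224/25 ≈ 1.1129e+5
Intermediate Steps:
S(R, M) = -4 + R
j(G) = 2*G (j(G) = 2*(G + 0) = 2*G)
((-2/S(3, 3) + 2/j(5))*(-10 + 2) - 316)**2 = ((-2/(-4 + 3) + 2/((2*5)))*(-10 + 2) - 316)**2 = ((-2/(-1) + 2/10)*(-8) - 316)**2 = ((-2*(-1) + 2*(1/10))*(-8) - 316)**2 = ((2 + 1/5)*(-8) - 316)**2 = ((11/5)*(-8) - 316)**2 = (-88/5 - 316)**2 = (-1668/5)**2 = 2782224/25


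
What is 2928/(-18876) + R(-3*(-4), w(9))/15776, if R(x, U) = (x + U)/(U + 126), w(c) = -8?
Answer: -113554075/732061616 ≈ -0.15512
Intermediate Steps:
R(x, U) = (U + x)/(126 + U)
2928/(-18876) + R(-3*(-4), w(9))/15776 = 2928/(-18876) + ((-8 - 3*(-4))/(126 - 8))/15776 = 2928*(-1/18876) + ((-8 + 12)/118)*(1/15776) = -244/1573 + ((1/118)*4)*(1/15776) = -244/1573 + (2/59)*(1/15776) = -244/1573 + 1/465392 = -113554075/732061616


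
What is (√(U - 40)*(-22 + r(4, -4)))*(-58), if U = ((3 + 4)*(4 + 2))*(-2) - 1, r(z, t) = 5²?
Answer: -870*I*√5 ≈ -1945.4*I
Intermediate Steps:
r(z, t) = 25
U = -85 (U = (7*6)*(-2) - 1 = 42*(-2) - 1 = -84 - 1 = -85)
(√(U - 40)*(-22 + r(4, -4)))*(-58) = (√(-85 - 40)*(-22 + 25))*(-58) = (√(-125)*3)*(-58) = ((5*I*√5)*3)*(-58) = (15*I*√5)*(-58) = -870*I*√5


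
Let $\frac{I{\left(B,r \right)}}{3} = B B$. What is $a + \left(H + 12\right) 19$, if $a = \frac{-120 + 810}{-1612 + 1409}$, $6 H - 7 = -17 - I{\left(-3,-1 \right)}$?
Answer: $\frac{130855}{1218} \approx 107.43$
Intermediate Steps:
$I{\left(B,r \right)} = 3 B^{2}$ ($I{\left(B,r \right)} = 3 B B = 3 B^{2}$)
$H = - \frac{37}{6}$ ($H = \frac{7}{6} + \frac{-17 - 3 \left(-3\right)^{2}}{6} = \frac{7}{6} + \frac{-17 - 3 \cdot 9}{6} = \frac{7}{6} + \frac{-17 - 27}{6} = \frac{7}{6} + \frac{1}{6} \left(-44\right) = \frac{7}{6} - \frac{22}{3} = - \frac{37}{6} \approx -6.1667$)
$a = - \frac{690}{203}$ ($a = \frac{690}{-203} = 690 \left(- \frac{1}{203}\right) = - \frac{690}{203} \approx -3.399$)
$a + \left(H + 12\right) 19 = - \frac{690}{203} + \left(- \frac{37}{6} + 12\right) 19 = - \frac{690}{203} + \frac{35}{6} \cdot 19 = - \frac{690}{203} + \frac{665}{6} = \frac{130855}{1218}$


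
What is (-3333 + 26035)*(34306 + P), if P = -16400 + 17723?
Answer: 808849558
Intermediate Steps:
P = 1323
(-3333 + 26035)*(34306 + P) = (-3333 + 26035)*(34306 + 1323) = 22702*35629 = 808849558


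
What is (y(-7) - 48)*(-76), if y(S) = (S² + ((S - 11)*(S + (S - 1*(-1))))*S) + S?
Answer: 124944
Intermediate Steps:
y(S) = S + S² + S*(1 + 2*S)*(-11 + S) (y(S) = (S² + ((-11 + S)*(S + (S + 1)))*S) + S = (S² + ((-11 + S)*(S + (1 + S)))*S) + S = (S² + ((-11 + S)*(1 + 2*S))*S) + S = (S² + ((1 + 2*S)*(-11 + S))*S) + S = (S² + S*(1 + 2*S)*(-11 + S)) + S = S + S² + S*(1 + 2*S)*(-11 + S))
(y(-7) - 48)*(-76) = (2*(-7)*(-5 + (-7)² - 10*(-7)) - 48)*(-76) = (2*(-7)*(-5 + 49 + 70) - 48)*(-76) = (2*(-7)*114 - 48)*(-76) = (-1596 - 48)*(-76) = -1644*(-76) = 124944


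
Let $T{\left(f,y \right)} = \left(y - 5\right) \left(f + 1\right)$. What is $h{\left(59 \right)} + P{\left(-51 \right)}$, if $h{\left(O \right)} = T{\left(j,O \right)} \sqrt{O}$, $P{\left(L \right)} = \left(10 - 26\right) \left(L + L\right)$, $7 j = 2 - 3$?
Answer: $1632 + \frac{324 \sqrt{59}}{7} \approx 1987.5$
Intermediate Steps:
$j = - \frac{1}{7}$ ($j = \frac{2 - 3}{7} = \frac{1}{7} \left(-1\right) = - \frac{1}{7} \approx -0.14286$)
$P{\left(L \right)} = - 32 L$ ($P{\left(L \right)} = - 16 \cdot 2 L = - 32 L$)
$T{\left(f,y \right)} = \left(1 + f\right) \left(-5 + y\right)$ ($T{\left(f,y \right)} = \left(-5 + y\right) \left(1 + f\right) = \left(1 + f\right) \left(-5 + y\right)$)
$h{\left(O \right)} = \sqrt{O} \left(- \frac{30}{7} + \frac{6 O}{7}\right)$ ($h{\left(O \right)} = \left(-5 + O - - \frac{5}{7} - \frac{O}{7}\right) \sqrt{O} = \left(-5 + O + \frac{5}{7} - \frac{O}{7}\right) \sqrt{O} = \left(- \frac{30}{7} + \frac{6 O}{7}\right) \sqrt{O} = \sqrt{O} \left(- \frac{30}{7} + \frac{6 O}{7}\right)$)
$h{\left(59 \right)} + P{\left(-51 \right)} = \frac{6 \sqrt{59} \left(-5 + 59\right)}{7} - -1632 = \frac{6}{7} \sqrt{59} \cdot 54 + 1632 = \frac{324 \sqrt{59}}{7} + 1632 = 1632 + \frac{324 \sqrt{59}}{7}$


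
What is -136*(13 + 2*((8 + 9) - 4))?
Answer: -5304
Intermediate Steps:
-136*(13 + 2*((8 + 9) - 4)) = -136*(13 + 2*(17 - 4)) = -136*(13 + 2*13) = -136*(13 + 26) = -136*39 = -5304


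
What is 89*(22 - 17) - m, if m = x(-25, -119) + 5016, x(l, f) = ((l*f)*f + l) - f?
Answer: 349360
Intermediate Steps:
x(l, f) = l - f + l*f**2 (x(l, f) = ((f*l)*f + l) - f = (l*f**2 + l) - f = (l + l*f**2) - f = l - f + l*f**2)
m = -348915 (m = (-25 - 1*(-119) - 25*(-119)**2) + 5016 = (-25 + 119 - 25*14161) + 5016 = (-25 + 119 - 354025) + 5016 = -353931 + 5016 = -348915)
89*(22 - 17) - m = 89*(22 - 17) - 1*(-348915) = 89*5 + 348915 = 445 + 348915 = 349360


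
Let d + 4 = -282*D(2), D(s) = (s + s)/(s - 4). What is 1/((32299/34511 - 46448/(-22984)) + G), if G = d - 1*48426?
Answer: -99150103/4745625664305 ≈ -2.0893e-5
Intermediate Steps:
D(s) = 2*s/(-4 + s) (D(s) = (2*s)/(-4 + s) = 2*s/(-4 + s))
d = 560 (d = -4 - 564*2/(-4 + 2) = -4 - 564*2/(-2) = -4 - 564*2*(-1)/2 = -4 - 282*(-2) = -4 + 564 = 560)
G = -47866 (G = 560 - 1*48426 = 560 - 48426 = -47866)
1/((32299/34511 - 46448/(-22984)) + G) = 1/((32299/34511 - 46448/(-22984)) - 47866) = 1/((32299*(1/34511) - 46448*(-1/22984)) - 47866) = 1/((32299/34511 + 5806/2873) - 47866) = 1/(293165893/99150103 - 47866) = 1/(-4745625664305/99150103) = -99150103/4745625664305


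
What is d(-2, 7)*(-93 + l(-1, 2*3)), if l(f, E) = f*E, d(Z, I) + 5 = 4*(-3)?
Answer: 1683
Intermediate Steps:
d(Z, I) = -17 (d(Z, I) = -5 + 4*(-3) = -5 - 12 = -17)
l(f, E) = E*f
d(-2, 7)*(-93 + l(-1, 2*3)) = -17*(-93 + (2*3)*(-1)) = -17*(-93 + 6*(-1)) = -17*(-93 - 6) = -17*(-99) = 1683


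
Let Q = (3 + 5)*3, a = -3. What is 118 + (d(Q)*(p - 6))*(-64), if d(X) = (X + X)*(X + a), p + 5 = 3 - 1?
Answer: 580726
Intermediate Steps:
p = -3 (p = -5 + (3 - 1) = -5 + 2 = -3)
Q = 24 (Q = 8*3 = 24)
d(X) = 2*X*(-3 + X) (d(X) = (X + X)*(X - 3) = (2*X)*(-3 + X) = 2*X*(-3 + X))
118 + (d(Q)*(p - 6))*(-64) = 118 + ((2*24*(-3 + 24))*(-3 - 6))*(-64) = 118 + ((2*24*21)*(-9))*(-64) = 118 + (1008*(-9))*(-64) = 118 - 9072*(-64) = 118 + 580608 = 580726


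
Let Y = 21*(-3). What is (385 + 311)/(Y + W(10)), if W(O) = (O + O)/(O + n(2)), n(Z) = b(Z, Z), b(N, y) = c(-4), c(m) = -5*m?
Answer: -2088/187 ≈ -11.166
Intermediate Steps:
b(N, y) = 20 (b(N, y) = -5*(-4) = 20)
n(Z) = 20
Y = -63
W(O) = 2*O/(20 + O) (W(O) = (O + O)/(O + 20) = (2*O)/(20 + O) = 2*O/(20 + O))
(385 + 311)/(Y + W(10)) = (385 + 311)/(-63 + 2*10/(20 + 10)) = 696/(-63 + 2*10/30) = 696/(-63 + 2*10*(1/30)) = 696/(-63 + ⅔) = 696/(-187/3) = 696*(-3/187) = -2088/187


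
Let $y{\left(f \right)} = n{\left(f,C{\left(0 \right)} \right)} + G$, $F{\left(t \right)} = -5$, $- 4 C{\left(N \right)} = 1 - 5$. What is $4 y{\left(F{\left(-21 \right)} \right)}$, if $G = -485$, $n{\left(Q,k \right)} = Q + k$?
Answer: $-1956$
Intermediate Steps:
$C{\left(N \right)} = 1$ ($C{\left(N \right)} = - \frac{1 - 5}{4} = \left(- \frac{1}{4}\right) \left(-4\right) = 1$)
$y{\left(f \right)} = -484 + f$ ($y{\left(f \right)} = \left(f + 1\right) - 485 = \left(1 + f\right) - 485 = -484 + f$)
$4 y{\left(F{\left(-21 \right)} \right)} = 4 \left(-484 - 5\right) = 4 \left(-489\right) = -1956$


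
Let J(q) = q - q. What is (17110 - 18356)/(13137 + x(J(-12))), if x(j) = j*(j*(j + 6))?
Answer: -1246/13137 ≈ -0.094847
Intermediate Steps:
J(q) = 0
x(j) = j²*(6 + j) (x(j) = j*(j*(6 + j)) = j²*(6 + j))
(17110 - 18356)/(13137 + x(J(-12))) = (17110 - 18356)/(13137 + 0²*(6 + 0)) = -1246/(13137 + 0*6) = -1246/(13137 + 0) = -1246/13137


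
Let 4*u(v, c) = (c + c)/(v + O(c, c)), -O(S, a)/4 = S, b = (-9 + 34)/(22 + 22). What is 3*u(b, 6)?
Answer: -396/1031 ≈ -0.38409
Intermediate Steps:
b = 25/44 ≈ 0.56818
O(S, a) = -4*S
u(v, c) = c/(2*(v - 4*c)) (u(v, c) = ((c + c)/(v - 4*c))/4 = ((2*c)/(v - 4*c))/4 = (2*c/(v - 4*c))/4 = c/(2*(v - 4*c)))
3*u(b, 6) = 3*((1/2)*6/(25/44 - 4*6)) = 3*((1/2)*6/(25/44 - 24)) = 3*((1/2)*6/(-1031/44)) = 3*((1/2)*6*(-44/1031)) = 3*(-132/1031) = -396/1031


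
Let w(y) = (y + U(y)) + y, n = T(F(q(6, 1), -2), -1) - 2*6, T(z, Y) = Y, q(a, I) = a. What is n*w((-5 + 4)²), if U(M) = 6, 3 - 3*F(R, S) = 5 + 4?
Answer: -104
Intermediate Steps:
F(R, S) = -2 (F(R, S) = 1 - (5 + 4)/3 = 1 - ⅓*9 = 1 - 3 = -2)
n = -13 (n = -1 - 2*6 = -1 - 12 = -13)
w(y) = 6 + 2*y (w(y) = (y + 6) + y = (6 + y) + y = 6 + 2*y)
n*w((-5 + 4)²) = -13*(6 + 2*(-5 + 4)²) = -13*(6 + 2*(-1)²) = -13*(6 + 2*1) = -13*(6 + 2) = -13*8 = -104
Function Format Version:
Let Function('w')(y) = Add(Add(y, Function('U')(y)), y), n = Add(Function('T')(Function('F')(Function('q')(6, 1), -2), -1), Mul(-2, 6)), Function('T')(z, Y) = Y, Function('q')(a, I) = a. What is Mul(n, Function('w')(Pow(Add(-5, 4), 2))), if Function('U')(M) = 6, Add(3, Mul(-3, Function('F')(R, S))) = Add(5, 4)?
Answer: -104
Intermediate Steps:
Function('F')(R, S) = -2 (Function('F')(R, S) = Add(1, Mul(Rational(-1, 3), Add(5, 4))) = Add(1, Mul(Rational(-1, 3), 9)) = Add(1, -3) = -2)
n = -13 (n = Add(-1, Mul(-2, 6)) = Add(-1, -12) = -13)
Function('w')(y) = Add(6, Mul(2, y)) (Function('w')(y) = Add(Add(y, 6), y) = Add(Add(6, y), y) = Add(6, Mul(2, y)))
Mul(n, Function('w')(Pow(Add(-5, 4), 2))) = Mul(-13, Add(6, Mul(2, Pow(Add(-5, 4), 2)))) = Mul(-13, Add(6, Mul(2, Pow(-1, 2)))) = Mul(-13, Add(6, Mul(2, 1))) = Mul(-13, Add(6, 2)) = Mul(-13, 8) = -104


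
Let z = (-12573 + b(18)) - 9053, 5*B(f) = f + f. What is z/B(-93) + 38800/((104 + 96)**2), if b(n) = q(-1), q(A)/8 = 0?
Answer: 5415521/9300 ≈ 582.31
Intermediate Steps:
q(A) = 0 (q(A) = 8*0 = 0)
B(f) = 2*f/5 (B(f) = (f + f)/5 = (2*f)/5 = 2*f/5)
b(n) = 0
z = -21626 (z = (-12573 + 0) - 9053 = -12573 - 9053 = -21626)
z/B(-93) + 38800/((104 + 96)**2) = -21626/((2/5)*(-93)) + 38800/((104 + 96)**2) = -21626/(-186/5) + 38800/(200**2) = -21626*(-5/186) + 38800/40000 = 54065/93 + 38800*(1/40000) = 54065/93 + 97/100 = 5415521/9300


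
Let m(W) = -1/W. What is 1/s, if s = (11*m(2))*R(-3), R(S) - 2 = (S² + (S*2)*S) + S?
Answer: -1/143 ≈ -0.0069930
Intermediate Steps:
R(S) = 2 + S + 3*S² (R(S) = 2 + ((S² + (S*2)*S) + S) = 2 + ((S² + (2*S)*S) + S) = 2 + ((S² + 2*S²) + S) = 2 + (3*S² + S) = 2 + (S + 3*S²) = 2 + S + 3*S²)
s = -143 (s = (11*(-1/2))*(2 - 3 + 3*(-3)²) = (11*(-1*½))*(2 - 3 + 3*9) = (11*(-½))*(2 - 3 + 27) = -11/2*26 = -143)
1/s = 1/(-143) = -1/143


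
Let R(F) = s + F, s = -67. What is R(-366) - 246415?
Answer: -246848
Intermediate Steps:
R(F) = -67 + F
R(-366) - 246415 = (-67 - 366) - 246415 = -433 - 246415 = -246848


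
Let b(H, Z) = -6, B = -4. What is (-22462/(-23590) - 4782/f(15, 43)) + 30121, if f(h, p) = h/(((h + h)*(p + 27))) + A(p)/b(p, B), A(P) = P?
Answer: 1092041846782/35467565 ≈ 30790.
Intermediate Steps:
f(h, p) = 1/(2*(27 + p)) - p/6 (f(h, p) = h/(((h + h)*(p + 27))) + p/(-6) = h/(((2*h)*(27 + p))) + p*(-1/6) = h/((2*h*(27 + p))) - p/6 = h*(1/(2*h*(27 + p))) - p/6 = 1/(2*(27 + p)) - p/6)
(-22462/(-23590) - 4782/f(15, 43)) + 30121 = (-22462/(-23590) - 4782*6*(27 + 43)/(3 - 1*43**2 - 27*43)) + 30121 = (-22462*(-1/23590) - 4782*420/(3 - 1*1849 - 1161)) + 30121 = (11231/11795 - 4782*420/(3 - 1849 - 1161)) + 30121 = (11231/11795 - 4782/((1/6)*(1/70)*(-3007))) + 30121 = (11231/11795 - 4782/(-3007/420)) + 30121 = (11231/11795 - 4782*(-420/3007)) + 30121 = (11231/11795 + 2008440/3007) + 30121 = 23723321417/35467565 + 30121 = 1092041846782/35467565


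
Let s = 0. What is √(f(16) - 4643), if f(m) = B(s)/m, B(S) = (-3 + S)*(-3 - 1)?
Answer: I*√18569/2 ≈ 68.134*I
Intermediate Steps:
B(S) = 12 - 4*S (B(S) = (-3 + S)*(-4) = 12 - 4*S)
f(m) = 12/m (f(m) = (12 - 4*0)/m = (12 + 0)/m = 12/m)
√(f(16) - 4643) = √(12/16 - 4643) = √(12*(1/16) - 4643) = √(¾ - 4643) = √(-18569/4) = I*√18569/2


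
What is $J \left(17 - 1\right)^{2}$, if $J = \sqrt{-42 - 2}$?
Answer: $512 i \sqrt{11} \approx 1698.1 i$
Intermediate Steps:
$J = 2 i \sqrt{11}$ ($J = \sqrt{-44} = 2 i \sqrt{11} \approx 6.6332 i$)
$J \left(17 - 1\right)^{2} = 2 i \sqrt{11} \left(17 - 1\right)^{2} = 2 i \sqrt{11} \cdot 16^{2} = 2 i \sqrt{11} \cdot 256 = 512 i \sqrt{11}$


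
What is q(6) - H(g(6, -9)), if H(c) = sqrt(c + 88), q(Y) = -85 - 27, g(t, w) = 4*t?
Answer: -112 - 4*sqrt(7) ≈ -122.58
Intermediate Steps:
q(Y) = -112
H(c) = sqrt(88 + c)
q(6) - H(g(6, -9)) = -112 - sqrt(88 + 4*6) = -112 - sqrt(88 + 24) = -112 - sqrt(112) = -112 - 4*sqrt(7)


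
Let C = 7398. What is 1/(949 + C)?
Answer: 1/8347 ≈ 0.00011980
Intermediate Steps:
1/(949 + C) = 1/(949 + 7398) = 1/8347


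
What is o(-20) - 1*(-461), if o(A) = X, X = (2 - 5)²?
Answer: 470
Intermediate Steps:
X = 9 (X = (-3)² = 9)
o(A) = 9
o(-20) - 1*(-461) = 9 - 1*(-461) = 9 + 461 = 470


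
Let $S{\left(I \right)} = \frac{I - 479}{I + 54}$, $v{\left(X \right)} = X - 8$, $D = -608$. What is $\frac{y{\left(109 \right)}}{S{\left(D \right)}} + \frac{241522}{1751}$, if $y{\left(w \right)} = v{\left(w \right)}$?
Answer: $\frac{360509868}{1903337} \approx 189.41$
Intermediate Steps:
$v{\left(X \right)} = -8 + X$
$S{\left(I \right)} = \frac{-479 + I}{54 + I}$
$y{\left(w \right)} = -8 + w$
$\frac{y{\left(109 \right)}}{S{\left(D \right)}} + \frac{241522}{1751} = \frac{-8 + 109}{\frac{1}{54 - 608} \left(-479 - 608\right)} + \frac{241522}{1751} = \frac{101}{\frac{1}{-554} \left(-1087\right)} + 241522 \cdot \frac{1}{1751} = \frac{101}{\left(- \frac{1}{554}\right) \left(-1087\right)} + \frac{241522}{1751} = \frac{101}{\frac{1087}{554}} + \frac{241522}{1751} = 101 \cdot \frac{554}{1087} + \frac{241522}{1751} = \frac{55954}{1087} + \frac{241522}{1751} = \frac{360509868}{1903337}$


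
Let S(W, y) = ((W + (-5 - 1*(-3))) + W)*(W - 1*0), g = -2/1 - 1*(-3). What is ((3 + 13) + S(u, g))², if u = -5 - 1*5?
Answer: 55696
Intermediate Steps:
u = -10 (u = -5 - 5 = -10)
g = 1 (g = -2*1 + 3 = -2 + 3 = 1)
S(W, y) = W*(-2 + 2*W) (S(W, y) = ((W + (-5 + 3)) + W)*(W + 0) = ((W - 2) + W)*W = ((-2 + W) + W)*W = (-2 + 2*W)*W = W*(-2 + 2*W))
((3 + 13) + S(u, g))² = ((3 + 13) + 2*(-10)*(-1 - 10))² = (16 + 2*(-10)*(-11))² = (16 + 220)² = 236² = 55696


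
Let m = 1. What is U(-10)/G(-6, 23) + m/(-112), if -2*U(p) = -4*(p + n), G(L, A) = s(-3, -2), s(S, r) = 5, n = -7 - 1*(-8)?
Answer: -2021/560 ≈ -3.6089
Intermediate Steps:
n = 1 (n = -7 + 8 = 1)
G(L, A) = 5
U(p) = 2 + 2*p (U(p) = -(-2)*(p + 1) = -(-2)*(1 + p) = -(-4 - 4*p)/2 = 2 + 2*p)
U(-10)/G(-6, 23) + m/(-112) = (2 + 2*(-10))/5 + 1/(-112) = (2 - 20)*(⅕) + 1*(-1/112) = -18*⅕ - 1/112 = -18/5 - 1/112 = -2021/560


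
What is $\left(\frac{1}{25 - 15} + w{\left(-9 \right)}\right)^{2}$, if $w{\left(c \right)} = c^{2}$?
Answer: $\frac{657721}{100} \approx 6577.2$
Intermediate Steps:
$\left(\frac{1}{25 - 15} + w{\left(-9 \right)}\right)^{2} = \left(\frac{1}{25 - 15} + \left(-9\right)^{2}\right)^{2} = \left(\frac{1}{10} + 81\right)^{2} = \left(\frac{811}{10}\right)^{2} = \frac{657721}{100}$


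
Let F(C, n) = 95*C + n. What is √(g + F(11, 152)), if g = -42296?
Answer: I*√41099 ≈ 202.73*I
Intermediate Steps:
F(C, n) = n + 95*C
√(g + F(11, 152)) = √(-42296 + (152 + 95*11)) = √(-42296 + (152 + 1045)) = √(-42296 + 1197) = √(-41099) = I*√41099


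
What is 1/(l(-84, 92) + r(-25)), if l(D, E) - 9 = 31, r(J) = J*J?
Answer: 1/665 ≈ 0.0015038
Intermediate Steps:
r(J) = J²
l(D, E) = 40 (l(D, E) = 9 + 31 = 40)
1/(l(-84, 92) + r(-25)) = 1/(40 + (-25)²) = 1/(40 + 625) = 1/665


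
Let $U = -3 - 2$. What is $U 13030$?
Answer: $-65150$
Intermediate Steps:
$U = -5$ ($U = -3 - 2 = -5$)
$U 13030 = \left(-5\right) 13030 = -65150$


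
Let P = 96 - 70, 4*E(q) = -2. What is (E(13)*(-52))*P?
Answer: 676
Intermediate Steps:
E(q) = -1/2 (E(q) = (1/4)*(-2) = -1/2)
P = 26
(E(13)*(-52))*P = -1/2*(-52)*26 = 26*26 = 676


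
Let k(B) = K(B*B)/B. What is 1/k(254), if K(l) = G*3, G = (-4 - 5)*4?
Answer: -127/54 ≈ -2.3519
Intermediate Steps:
G = -36 (G = -9*4 = -36)
K(l) = -108 (K(l) = -36*3 = -108)
k(B) = -108/B
1/k(254) = 1/(-108/254) = 1/(-108*1/254) = 1/(-54/127) = -127/54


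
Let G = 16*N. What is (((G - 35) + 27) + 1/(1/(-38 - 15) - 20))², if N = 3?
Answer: 1796657769/1125721 ≈ 1596.0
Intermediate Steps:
G = 48 (G = 16*3 = 48)
(((G - 35) + 27) + 1/(1/(-38 - 15) - 20))² = (((48 - 35) + 27) + 1/(1/(-38 - 15) - 20))² = ((13 + 27) + 1/(1/(-53) - 20))² = (40 + 1/(-1/53 - 20))² = (40 + 1/(-1061/53))² = (40 - 53/1061)² = (42387/1061)² = 1796657769/1125721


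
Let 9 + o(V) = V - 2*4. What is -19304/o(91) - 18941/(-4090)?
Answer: -38775863/151330 ≈ -256.23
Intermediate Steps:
o(V) = -17 + V (o(V) = -9 + (V - 2*4) = -9 + (V - 8) = -9 + (-8 + V) = -17 + V)
-19304/o(91) - 18941/(-4090) = -19304/(-17 + 91) - 18941/(-4090) = -19304/74 - 18941*(-1/4090) = -19304*1/74 + 18941/4090 = -9652/37 + 18941/4090 = -38775863/151330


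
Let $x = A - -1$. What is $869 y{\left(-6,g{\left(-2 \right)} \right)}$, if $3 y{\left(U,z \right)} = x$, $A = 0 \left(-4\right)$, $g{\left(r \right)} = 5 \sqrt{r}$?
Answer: $\frac{869}{3} \approx 289.67$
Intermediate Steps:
$A = 0$
$x = 1$ ($x = 0 - -1 = 0 + 1 = 1$)
$y{\left(U,z \right)} = \frac{1}{3}$ ($y{\left(U,z \right)} = \frac{1}{3} \cdot 1 = \frac{1}{3}$)
$869 y{\left(-6,g{\left(-2 \right)} \right)} = 869 \cdot \frac{1}{3} = \frac{869}{3}$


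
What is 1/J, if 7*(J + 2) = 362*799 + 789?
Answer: 7/290013 ≈ 2.4137e-5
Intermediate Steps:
J = 290013/7 (J = -2 + (362*799 + 789)/7 = -2 + (289238 + 789)/7 = -2 + (⅐)*290027 = -2 + 290027/7 = 290013/7 ≈ 41430.)
1/J = 1/(290013/7) = 7/290013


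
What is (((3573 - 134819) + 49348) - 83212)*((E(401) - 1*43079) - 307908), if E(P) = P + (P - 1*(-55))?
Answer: 57809964300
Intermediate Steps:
E(P) = 55 + 2*P (E(P) = P + (P + 55) = P + (55 + P) = 55 + 2*P)
(((3573 - 134819) + 49348) - 83212)*((E(401) - 1*43079) - 307908) = (((3573 - 134819) + 49348) - 83212)*(((55 + 2*401) - 1*43079) - 307908) = ((-131246 + 49348) - 83212)*(((55 + 802) - 43079) - 307908) = (-81898 - 83212)*((857 - 43079) - 307908) = -165110*(-42222 - 307908) = -165110*(-350130) = 57809964300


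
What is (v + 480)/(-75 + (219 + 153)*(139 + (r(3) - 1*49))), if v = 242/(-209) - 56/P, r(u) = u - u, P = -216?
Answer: 245779/17136765 ≈ 0.014342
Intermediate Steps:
r(u) = 0
v = -461/513 (v = 242/(-209) - 56/(-216) = 242*(-1/209) - 56*(-1/216) = -22/19 + 7/27 = -461/513 ≈ -0.89864)
(v + 480)/(-75 + (219 + 153)*(139 + (r(3) - 1*49))) = (-461/513 + 480)/(-75 + (219 + 153)*(139 + (0 - 1*49))) = 245779/(513*(-75 + 372*(139 + (0 - 49)))) = 245779/(513*(-75 + 372*(139 - 49))) = 245779/(513*(-75 + 372*90)) = 245779/(513*(-75 + 33480)) = (245779/513)/33405 = (245779/513)*(1/33405) = 245779/17136765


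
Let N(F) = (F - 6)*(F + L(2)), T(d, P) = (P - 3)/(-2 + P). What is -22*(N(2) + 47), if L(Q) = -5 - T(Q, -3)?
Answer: -7018/5 ≈ -1403.6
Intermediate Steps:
T(d, P) = (-3 + P)/(-2 + P)
L(Q) = -31/5 (L(Q) = -5 - (-3 - 3)/(-2 - 3) = -5 - (-6)/(-5) = -5 - (-1)*(-6)/5 = -5 - 1*6/5 = -5 - 6/5 = -31/5)
N(F) = (-6 + F)*(-31/5 + F) (N(F) = (F - 6)*(F - 31/5) = (-6 + F)*(-31/5 + F))
-22*(N(2) + 47) = -22*((186/5 + 2**2 - 61/5*2) + 47) = -22*((186/5 + 4 - 122/5) + 47) = -22*(84/5 + 47) = -22*319/5 = -7018/5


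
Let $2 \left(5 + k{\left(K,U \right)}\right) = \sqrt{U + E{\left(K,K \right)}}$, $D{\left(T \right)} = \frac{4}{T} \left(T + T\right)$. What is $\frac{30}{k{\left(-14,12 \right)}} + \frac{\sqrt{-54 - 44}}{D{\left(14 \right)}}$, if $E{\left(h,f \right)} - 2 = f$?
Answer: $-6 + \frac{7 i \sqrt{2}}{8} \approx -6.0 + 1.2374 i$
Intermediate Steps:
$E{\left(h,f \right)} = 2 + f$
$D{\left(T \right)} = 8$ ($D{\left(T \right)} = \frac{4}{T} 2 T = 8$)
$k{\left(K,U \right)} = -5 + \frac{\sqrt{2 + K + U}}{2}$ ($k{\left(K,U \right)} = -5 + \frac{\sqrt{U + \left(2 + K\right)}}{2} = -5 + \frac{\sqrt{2 + K + U}}{2}$)
$\frac{30}{k{\left(-14,12 \right)}} + \frac{\sqrt{-54 - 44}}{D{\left(14 \right)}} = \frac{30}{-5 + \frac{\sqrt{2 - 14 + 12}}{2}} + \frac{\sqrt{-54 - 44}}{8} = \frac{30}{-5 + \frac{\sqrt{0}}{2}} + \sqrt{-98} \cdot \frac{1}{8} = \frac{30}{-5 + \frac{1}{2} \cdot 0} + 7 i \sqrt{2} \cdot \frac{1}{8} = \frac{30}{-5 + 0} + \frac{7 i \sqrt{2}}{8} = \frac{30}{-5} + \frac{7 i \sqrt{2}}{8} = 30 \left(- \frac{1}{5}\right) + \frac{7 i \sqrt{2}}{8} = -6 + \frac{7 i \sqrt{2}}{8}$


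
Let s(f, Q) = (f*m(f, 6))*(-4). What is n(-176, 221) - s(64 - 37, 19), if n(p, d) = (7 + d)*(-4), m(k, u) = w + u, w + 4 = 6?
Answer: -48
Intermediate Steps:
w = 2 (w = -4 + 6 = 2)
m(k, u) = 2 + u
n(p, d) = -28 - 4*d
s(f, Q) = -32*f (s(f, Q) = (f*(2 + 6))*(-4) = (f*8)*(-4) = (8*f)*(-4) = -32*f)
n(-176, 221) - s(64 - 37, 19) = (-28 - 4*221) - (-32)*(64 - 37) = (-28 - 884) - (-32)*27 = -912 - 1*(-864) = -912 + 864 = -48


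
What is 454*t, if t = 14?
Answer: 6356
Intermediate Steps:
454*t = 454*14 = 6356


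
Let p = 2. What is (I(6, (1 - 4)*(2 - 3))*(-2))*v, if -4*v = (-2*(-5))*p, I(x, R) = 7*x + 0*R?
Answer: 420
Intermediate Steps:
I(x, R) = 7*x (I(x, R) = 7*x + 0 = 7*x)
v = -5 (v = -(-2*(-5))*2/4 = -5*2/2 = -¼*20 = -5)
(I(6, (1 - 4)*(2 - 3))*(-2))*v = ((7*6)*(-2))*(-5) = (42*(-2))*(-5) = -84*(-5) = 420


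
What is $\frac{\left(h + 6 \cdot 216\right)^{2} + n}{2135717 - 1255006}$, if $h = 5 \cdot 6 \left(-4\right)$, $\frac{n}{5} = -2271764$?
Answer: $- \frac{9975844}{880711} \approx -11.327$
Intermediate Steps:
$n = -11358820$ ($n = 5 \left(-2271764\right) = -11358820$)
$h = -120$ ($h = 30 \left(-4\right) = -120$)
$\frac{\left(h + 6 \cdot 216\right)^{2} + n}{2135717 - 1255006} = \frac{\left(-120 + 6 \cdot 216\right)^{2} - 11358820}{2135717 - 1255006} = \frac{\left(-120 + 1296\right)^{2} - 11358820}{880711} = \left(1176^{2} - 11358820\right) \frac{1}{880711} = \left(1382976 - 11358820\right) \frac{1}{880711} = \left(-9975844\right) \frac{1}{880711} = - \frac{9975844}{880711}$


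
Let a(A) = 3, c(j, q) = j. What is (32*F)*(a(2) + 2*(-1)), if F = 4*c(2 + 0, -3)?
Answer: 256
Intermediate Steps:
F = 8 (F = 4*(2 + 0) = 4*2 = 8)
(32*F)*(a(2) + 2*(-1)) = (32*8)*(3 + 2*(-1)) = 256*(3 - 2) = 256*1 = 256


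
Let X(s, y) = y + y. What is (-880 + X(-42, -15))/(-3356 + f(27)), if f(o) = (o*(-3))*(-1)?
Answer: 182/655 ≈ 0.27786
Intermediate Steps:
X(s, y) = 2*y
f(o) = 3*o (f(o) = -3*o*(-1) = 3*o)
(-880 + X(-42, -15))/(-3356 + f(27)) = (-880 + 2*(-15))/(-3356 + 3*27) = (-880 - 30)/(-3356 + 81) = -910/(-3275) = -910*(-1/3275) = 182/655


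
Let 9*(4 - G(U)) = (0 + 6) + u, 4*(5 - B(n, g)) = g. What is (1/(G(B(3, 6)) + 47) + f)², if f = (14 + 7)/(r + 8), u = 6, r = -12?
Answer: 9715689/355216 ≈ 27.352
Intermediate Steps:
B(n, g) = 5 - g/4
f = -21/4 (f = (14 + 7)/(-12 + 8) = 21/(-4) = 21*(-¼) = -21/4 ≈ -5.2500)
G(U) = 8/3 (G(U) = 4 - ((0 + 6) + 6)/9 = 4 - (6 + 6)/9 = 4 - ⅑*12 = 4 - 4/3 = 8/3)
(1/(G(B(3, 6)) + 47) + f)² = (1/(8/3 + 47) - 21/4)² = (1/(149/3) - 21/4)² = (3/149 - 21/4)² = (-3117/596)² = 9715689/355216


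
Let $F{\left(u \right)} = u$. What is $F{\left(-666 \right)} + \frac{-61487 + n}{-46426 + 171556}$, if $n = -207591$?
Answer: $- \frac{430957}{645} \approx -668.15$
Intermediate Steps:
$F{\left(-666 \right)} + \frac{-61487 + n}{-46426 + 171556} = -666 + \frac{-61487 - 207591}{-46426 + 171556} = -666 - \frac{269078}{125130} = -666 - \frac{1387}{645} = - \frac{430957}{645}$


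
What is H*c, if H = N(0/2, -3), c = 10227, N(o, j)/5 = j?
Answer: -153405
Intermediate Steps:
N(o, j) = 5*j
H = -15 (H = 5*(-3) = -15)
H*c = -15*10227 = -153405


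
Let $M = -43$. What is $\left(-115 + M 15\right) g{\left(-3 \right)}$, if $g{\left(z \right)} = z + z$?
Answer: $4560$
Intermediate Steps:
$g{\left(z \right)} = 2 z$
$\left(-115 + M 15\right) g{\left(-3 \right)} = \left(-115 - 645\right) 2 \left(-3\right) = \left(-115 - 645\right) \left(-6\right) = \left(-760\right) \left(-6\right) = 4560$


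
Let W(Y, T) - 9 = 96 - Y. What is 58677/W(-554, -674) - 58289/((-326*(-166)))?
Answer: 3136952081/35662444 ≈ 87.962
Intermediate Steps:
W(Y, T) = 105 - Y (W(Y, T) = 9 + (96 - Y) = 105 - Y)
58677/W(-554, -674) - 58289/((-326*(-166))) = 58677/(105 - 1*(-554)) - 58289/((-326*(-166))) = 58677/(105 + 554) - 58289/54116 = 58677/659 - 58289*1/54116 = 58677*(1/659) - 58289/54116 = 58677/659 - 58289/54116 = 3136952081/35662444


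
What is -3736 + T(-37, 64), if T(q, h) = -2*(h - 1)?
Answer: -3862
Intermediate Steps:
T(q, h) = 2 - 2*h (T(q, h) = -2*(-1 + h) = 2 - 2*h)
-3736 + T(-37, 64) = -3736 + (2 - 2*64) = -3736 + (2 - 128) = -3736 - 126 = -3862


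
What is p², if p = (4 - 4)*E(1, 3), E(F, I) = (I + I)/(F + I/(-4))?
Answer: 0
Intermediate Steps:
E(F, I) = 2*I/(F - I/4) (E(F, I) = (2*I)/(F + I*(-¼)) = (2*I)/(F - I/4) = 2*I/(F - I/4))
p = 0 (p = (4 - 4)*(8*3/(-1*3 + 4*1)) = 0*(8*3/(-3 + 4)) = 0*(8*3/1) = 0*(8*3*1) = 0*24 = 0)
p² = 0² = 0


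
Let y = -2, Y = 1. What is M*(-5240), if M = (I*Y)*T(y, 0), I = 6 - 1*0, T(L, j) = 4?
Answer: -125760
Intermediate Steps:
I = 6 (I = 6 + 0 = 6)
M = 24 (M = (6*1)*4 = 6*4 = 24)
M*(-5240) = 24*(-5240) = -125760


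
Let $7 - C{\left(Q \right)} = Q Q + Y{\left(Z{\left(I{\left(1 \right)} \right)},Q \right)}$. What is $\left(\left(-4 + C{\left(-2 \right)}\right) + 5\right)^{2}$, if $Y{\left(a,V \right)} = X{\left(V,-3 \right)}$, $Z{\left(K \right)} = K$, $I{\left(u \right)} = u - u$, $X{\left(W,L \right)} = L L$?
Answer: $25$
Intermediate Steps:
$X{\left(W,L \right)} = L^{2}$
$I{\left(u \right)} = 0$
$Y{\left(a,V \right)} = 9$ ($Y{\left(a,V \right)} = \left(-3\right)^{2} = 9$)
$C{\left(Q \right)} = -2 - Q^{2}$ ($C{\left(Q \right)} = 7 - \left(Q Q + 9\right) = 7 - \left(Q^{2} + 9\right) = 7 - \left(9 + Q^{2}\right) = -2 - Q^{2}$)
$\left(\left(-4 + C{\left(-2 \right)}\right) + 5\right)^{2} = \left(\left(-4 - 6\right) + 5\right)^{2} = \left(-10 + 5\right)^{2} = \left(-5\right)^{2} = 25$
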